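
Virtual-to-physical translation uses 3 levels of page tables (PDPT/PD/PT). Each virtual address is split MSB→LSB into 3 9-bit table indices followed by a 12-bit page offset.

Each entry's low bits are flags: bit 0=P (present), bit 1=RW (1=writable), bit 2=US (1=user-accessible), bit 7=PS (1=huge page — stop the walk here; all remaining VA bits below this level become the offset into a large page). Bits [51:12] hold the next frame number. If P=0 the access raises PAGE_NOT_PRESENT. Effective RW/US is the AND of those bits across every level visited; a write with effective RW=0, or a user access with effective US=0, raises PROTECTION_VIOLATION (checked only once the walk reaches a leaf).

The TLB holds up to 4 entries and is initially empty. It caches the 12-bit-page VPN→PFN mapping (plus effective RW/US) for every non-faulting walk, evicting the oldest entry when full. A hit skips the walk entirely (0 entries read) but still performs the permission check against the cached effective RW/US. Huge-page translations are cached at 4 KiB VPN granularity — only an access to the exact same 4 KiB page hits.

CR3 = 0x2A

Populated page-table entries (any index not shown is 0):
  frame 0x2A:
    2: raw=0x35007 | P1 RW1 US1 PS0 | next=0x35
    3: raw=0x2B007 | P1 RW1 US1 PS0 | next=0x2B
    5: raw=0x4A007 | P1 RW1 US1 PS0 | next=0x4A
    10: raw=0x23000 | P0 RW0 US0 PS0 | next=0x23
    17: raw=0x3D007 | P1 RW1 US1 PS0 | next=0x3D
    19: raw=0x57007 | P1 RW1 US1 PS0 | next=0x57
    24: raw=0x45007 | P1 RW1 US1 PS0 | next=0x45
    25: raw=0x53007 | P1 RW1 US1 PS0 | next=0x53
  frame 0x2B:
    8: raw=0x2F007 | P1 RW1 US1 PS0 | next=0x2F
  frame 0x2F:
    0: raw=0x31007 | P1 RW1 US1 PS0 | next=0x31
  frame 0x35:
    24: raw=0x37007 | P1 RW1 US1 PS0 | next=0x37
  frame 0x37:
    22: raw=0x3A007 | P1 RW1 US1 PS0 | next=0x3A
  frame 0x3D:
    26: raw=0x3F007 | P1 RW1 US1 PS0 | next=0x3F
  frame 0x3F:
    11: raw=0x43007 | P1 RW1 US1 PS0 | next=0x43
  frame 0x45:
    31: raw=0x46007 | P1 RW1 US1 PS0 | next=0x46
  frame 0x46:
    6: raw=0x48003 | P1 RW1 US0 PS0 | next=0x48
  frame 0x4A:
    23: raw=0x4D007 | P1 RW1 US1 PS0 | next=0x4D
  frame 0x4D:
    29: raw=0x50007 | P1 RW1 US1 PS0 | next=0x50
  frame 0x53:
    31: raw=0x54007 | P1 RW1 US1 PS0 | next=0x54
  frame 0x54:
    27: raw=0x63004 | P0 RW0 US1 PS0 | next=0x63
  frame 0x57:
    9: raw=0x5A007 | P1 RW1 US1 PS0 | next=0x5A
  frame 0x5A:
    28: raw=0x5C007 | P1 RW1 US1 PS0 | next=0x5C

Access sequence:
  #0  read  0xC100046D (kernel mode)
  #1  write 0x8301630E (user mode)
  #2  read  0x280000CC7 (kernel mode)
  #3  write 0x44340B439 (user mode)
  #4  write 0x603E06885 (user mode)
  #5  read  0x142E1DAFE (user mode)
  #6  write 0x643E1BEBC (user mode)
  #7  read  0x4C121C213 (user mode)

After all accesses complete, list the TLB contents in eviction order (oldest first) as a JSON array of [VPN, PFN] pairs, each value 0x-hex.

Per-access translation:
#0 VA=0xC100046D (r,kernel):
  [0] read 0x2A idx=3: raw=0x2B007 flags P=1 W=1 U=1 S=0
  [1] read 0x2B idx=8: raw=0x2F007 flags P=1 W=1 U=1 S=0
  [2] read 0x2F idx=0: raw=0x31007 flags P=1 W=1 U=1 S=0
  → PA=0x3146D  (3 entries read)
#1 VA=0x8301630E (w,user):
  [0] read 0x2A idx=2: raw=0x35007 flags P=1 W=1 U=1 S=0
  [1] read 0x35 idx=24: raw=0x37007 flags P=1 W=1 U=1 S=0
  [2] read 0x37 idx=22: raw=0x3A007 flags P=1 W=1 U=1 S=0
  → PA=0x3A30E  (3 entries read)
#2 VA=0x280000CC7 (r,kernel):
  [0] read 0x2A idx=10: raw=0x23000 flags P=0 W=0 U=0 S=0
  → PAGE_NOT_PRESENT  (1 entries read)
#3 VA=0x44340B439 (w,user):
  [0] read 0x2A idx=17: raw=0x3D007 flags P=1 W=1 U=1 S=0
  [1] read 0x3D idx=26: raw=0x3F007 flags P=1 W=1 U=1 S=0
  [2] read 0x3F idx=11: raw=0x43007 flags P=1 W=1 U=1 S=0
  → PA=0x43439  (3 entries read)
#4 VA=0x603E06885 (w,user):
  [0] read 0x2A idx=24: raw=0x45007 flags P=1 W=1 U=1 S=0
  [1] read 0x45 idx=31: raw=0x46007 flags P=1 W=1 U=1 S=0
  [2] read 0x46 idx=6: raw=0x48003 flags P=1 W=1 U=0 S=0
  → PROTECTION_VIOLATION  (3 entries read)
#5 VA=0x142E1DAFE (r,user):
  [0] read 0x2A idx=5: raw=0x4A007 flags P=1 W=1 U=1 S=0
  [1] read 0x4A idx=23: raw=0x4D007 flags P=1 W=1 U=1 S=0
  [2] read 0x4D idx=29: raw=0x50007 flags P=1 W=1 U=1 S=0
  → PA=0x50AFE  (3 entries read)
#6 VA=0x643E1BEBC (w,user):
  [0] read 0x2A idx=25: raw=0x53007 flags P=1 W=1 U=1 S=0
  [1] read 0x53 idx=31: raw=0x54007 flags P=1 W=1 U=1 S=0
  [2] read 0x54 idx=27: raw=0x63004 flags P=0 W=0 U=1 S=0
  → PAGE_NOT_PRESENT  (3 entries read)
#7 VA=0x4C121C213 (r,user):
  [0] read 0x2A idx=19: raw=0x57007 flags P=1 W=1 U=1 S=0
  [1] read 0x57 idx=9: raw=0x5A007 flags P=1 W=1 U=1 S=0
  [2] read 0x5A idx=28: raw=0x5C007 flags P=1 W=1 U=1 S=0
  → PA=0x5C213  (3 entries read)

TLB: [["0x83016", "0x3A"], ["0x44340B", "0x43"], ["0x142E1D", "0x50"], ["0x4C121C", "0x5C"]]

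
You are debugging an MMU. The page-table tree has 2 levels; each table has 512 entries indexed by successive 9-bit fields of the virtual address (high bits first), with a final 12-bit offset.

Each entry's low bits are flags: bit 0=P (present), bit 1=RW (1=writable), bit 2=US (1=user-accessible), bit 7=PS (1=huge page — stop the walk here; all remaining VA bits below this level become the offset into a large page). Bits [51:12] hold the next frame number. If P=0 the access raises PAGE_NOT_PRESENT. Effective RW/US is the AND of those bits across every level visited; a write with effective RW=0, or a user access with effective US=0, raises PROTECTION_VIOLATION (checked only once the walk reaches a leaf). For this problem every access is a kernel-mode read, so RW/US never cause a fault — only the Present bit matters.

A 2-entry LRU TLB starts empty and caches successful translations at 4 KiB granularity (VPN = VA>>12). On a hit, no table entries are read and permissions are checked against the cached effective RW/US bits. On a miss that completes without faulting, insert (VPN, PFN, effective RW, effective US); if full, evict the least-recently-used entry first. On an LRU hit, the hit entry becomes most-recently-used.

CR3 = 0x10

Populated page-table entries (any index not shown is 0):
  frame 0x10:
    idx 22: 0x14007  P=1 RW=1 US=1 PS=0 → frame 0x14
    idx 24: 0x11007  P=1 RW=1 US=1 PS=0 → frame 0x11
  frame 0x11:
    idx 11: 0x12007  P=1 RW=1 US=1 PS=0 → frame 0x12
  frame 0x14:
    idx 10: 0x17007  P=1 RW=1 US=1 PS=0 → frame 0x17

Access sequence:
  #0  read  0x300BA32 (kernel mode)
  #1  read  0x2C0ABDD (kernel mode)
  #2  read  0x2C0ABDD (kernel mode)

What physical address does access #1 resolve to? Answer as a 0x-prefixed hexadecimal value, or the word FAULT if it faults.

Per-access translation:
#0 VA=0x300BA32 (r,kernel):
  L0 @0x10[24] → 0x11007  P=1,RW=1,US=1,PS=0
  L1 @0x11[11] → 0x12007  P=1,RW=1,US=1,PS=0
  ✓ 0x12A32  — 2 lookups
#1 VA=0x2C0ABDD (r,kernel):
  L0 @0x10[22] → 0x14007  P=1,RW=1,US=1,PS=0
  L1 @0x14[10] → 0x17007  P=1,RW=1,US=1,PS=0
  ✓ 0x17BDD  — 2 lookups
#2 VA=0x2C0ABDD (r,kernel):
  TLB hit vpn=0x2C0A → PA=0x17BDD

Access #1 PA: 0x17BDD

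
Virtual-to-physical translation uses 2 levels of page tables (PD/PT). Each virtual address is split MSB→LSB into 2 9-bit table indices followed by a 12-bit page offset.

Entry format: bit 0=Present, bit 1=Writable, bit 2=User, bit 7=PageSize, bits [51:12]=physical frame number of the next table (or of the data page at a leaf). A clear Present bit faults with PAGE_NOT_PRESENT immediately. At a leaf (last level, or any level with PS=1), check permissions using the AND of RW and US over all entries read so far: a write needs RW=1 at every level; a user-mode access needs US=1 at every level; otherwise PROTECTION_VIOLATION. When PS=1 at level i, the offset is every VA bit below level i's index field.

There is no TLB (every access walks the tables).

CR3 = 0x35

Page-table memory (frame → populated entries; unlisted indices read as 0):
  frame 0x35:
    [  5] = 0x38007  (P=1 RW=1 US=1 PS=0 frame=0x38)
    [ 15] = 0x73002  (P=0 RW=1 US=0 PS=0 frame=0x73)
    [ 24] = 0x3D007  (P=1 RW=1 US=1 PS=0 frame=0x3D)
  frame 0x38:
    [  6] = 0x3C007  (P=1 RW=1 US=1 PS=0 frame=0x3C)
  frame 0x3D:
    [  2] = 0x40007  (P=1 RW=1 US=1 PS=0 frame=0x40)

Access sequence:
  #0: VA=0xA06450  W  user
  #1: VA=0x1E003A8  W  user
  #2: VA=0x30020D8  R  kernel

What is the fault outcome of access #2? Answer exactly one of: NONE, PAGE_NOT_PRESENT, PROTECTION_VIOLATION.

Walk each access:
#0 VA=0xA06450 (w,user):
  L0 @0x35[5] → 0x38007  P=1,RW=1,US=1,PS=0
  L1 @0x38[6] → 0x3C007  P=1,RW=1,US=1,PS=0
  → PA=0x3C450  (2 entries read)
#1 VA=0x1E003A8 (w,user):
  L0 @0x35[15] → 0x73002  P=0,RW=1,US=0,PS=0
  → PAGE_NOT_PRESENT  (1 entries read)
#2 VA=0x30020D8 (r,kernel):
  L0 @0x35[24] → 0x3D007  P=1,RW=1,US=1,PS=0
  L1 @0x3D[2] → 0x40007  P=1,RW=1,US=1,PS=0
  → PA=0x400D8  (2 entries read)

Access #2 fault: NONE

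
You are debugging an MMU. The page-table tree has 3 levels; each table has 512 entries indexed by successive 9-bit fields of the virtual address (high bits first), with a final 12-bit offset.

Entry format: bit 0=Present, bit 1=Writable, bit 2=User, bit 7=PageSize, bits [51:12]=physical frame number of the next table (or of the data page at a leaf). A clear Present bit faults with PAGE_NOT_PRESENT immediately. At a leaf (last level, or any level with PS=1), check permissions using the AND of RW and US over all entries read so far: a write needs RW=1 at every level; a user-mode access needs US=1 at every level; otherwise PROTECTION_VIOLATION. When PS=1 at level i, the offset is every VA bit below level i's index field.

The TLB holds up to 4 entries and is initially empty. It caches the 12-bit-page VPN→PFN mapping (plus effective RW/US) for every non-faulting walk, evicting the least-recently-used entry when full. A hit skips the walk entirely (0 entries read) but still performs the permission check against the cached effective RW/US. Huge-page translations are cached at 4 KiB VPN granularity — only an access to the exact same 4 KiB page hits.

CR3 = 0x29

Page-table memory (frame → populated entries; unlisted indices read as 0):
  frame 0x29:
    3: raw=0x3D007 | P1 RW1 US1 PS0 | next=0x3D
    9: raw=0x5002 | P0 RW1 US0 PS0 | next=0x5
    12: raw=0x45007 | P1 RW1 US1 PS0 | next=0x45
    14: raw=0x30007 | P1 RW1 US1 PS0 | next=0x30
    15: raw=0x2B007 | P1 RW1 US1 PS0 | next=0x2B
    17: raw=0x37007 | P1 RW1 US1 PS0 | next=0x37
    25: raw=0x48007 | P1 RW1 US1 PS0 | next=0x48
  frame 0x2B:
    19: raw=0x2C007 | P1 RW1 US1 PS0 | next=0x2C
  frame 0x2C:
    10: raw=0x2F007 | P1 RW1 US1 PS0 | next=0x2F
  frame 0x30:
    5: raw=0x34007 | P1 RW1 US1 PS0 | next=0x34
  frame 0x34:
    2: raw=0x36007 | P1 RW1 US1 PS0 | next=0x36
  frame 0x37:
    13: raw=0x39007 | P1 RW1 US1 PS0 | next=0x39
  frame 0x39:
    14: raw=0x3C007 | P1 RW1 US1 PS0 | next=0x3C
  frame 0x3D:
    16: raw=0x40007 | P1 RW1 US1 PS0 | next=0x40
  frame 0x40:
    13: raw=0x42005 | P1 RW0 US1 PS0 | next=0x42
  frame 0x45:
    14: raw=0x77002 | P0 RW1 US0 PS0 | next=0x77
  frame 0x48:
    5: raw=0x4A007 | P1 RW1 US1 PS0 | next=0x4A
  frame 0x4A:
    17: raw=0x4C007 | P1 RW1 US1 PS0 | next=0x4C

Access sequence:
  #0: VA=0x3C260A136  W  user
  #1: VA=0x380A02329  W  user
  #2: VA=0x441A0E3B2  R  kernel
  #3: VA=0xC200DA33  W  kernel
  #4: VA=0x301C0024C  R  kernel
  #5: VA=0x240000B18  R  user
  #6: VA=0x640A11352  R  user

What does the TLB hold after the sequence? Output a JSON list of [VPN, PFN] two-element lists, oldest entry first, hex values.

Trace:
#0 VA=0x3C260A136 (w,user):
  [0] read 0x29 idx=15: raw=0x2B007 flags P=1 W=1 U=1 S=0
  [1] read 0x2B idx=19: raw=0x2C007 flags P=1 W=1 U=1 S=0
  [2] read 0x2C idx=10: raw=0x2F007 flags P=1 W=1 U=1 S=0
  → PA=0x2F136  (3 entries read)
#1 VA=0x380A02329 (w,user):
  [0] read 0x29 idx=14: raw=0x30007 flags P=1 W=1 U=1 S=0
  [1] read 0x30 idx=5: raw=0x34007 flags P=1 W=1 U=1 S=0
  [2] read 0x34 idx=2: raw=0x36007 flags P=1 W=1 U=1 S=0
  → PA=0x36329  (3 entries read)
#2 VA=0x441A0E3B2 (r,kernel):
  [0] read 0x29 idx=17: raw=0x37007 flags P=1 W=1 U=1 S=0
  [1] read 0x37 idx=13: raw=0x39007 flags P=1 W=1 U=1 S=0
  [2] read 0x39 idx=14: raw=0x3C007 flags P=1 W=1 U=1 S=0
  → PA=0x3C3B2  (3 entries read)
#3 VA=0xC200DA33 (w,kernel):
  [0] read 0x29 idx=3: raw=0x3D007 flags P=1 W=1 U=1 S=0
  [1] read 0x3D idx=16: raw=0x40007 flags P=1 W=1 U=1 S=0
  [2] read 0x40 idx=13: raw=0x42005 flags P=1 W=0 U=1 S=0
  ⇒ fault: PROTECTION_VIOLATION  — 3 lookups
#4 VA=0x301C0024C (r,kernel):
  [0] read 0x29 idx=12: raw=0x45007 flags P=1 W=1 U=1 S=0
  [1] read 0x45 idx=14: raw=0x77002 flags P=0 W=1 U=0 S=0
  ⇒ fault: PAGE_NOT_PRESENT  — 2 lookups
#5 VA=0x240000B18 (r,user):
  [0] read 0x29 idx=9: raw=0x5002 flags P=0 W=1 U=0 S=0
  ⇒ fault: PAGE_NOT_PRESENT  — 1 lookups
#6 VA=0x640A11352 (r,user):
  [0] read 0x29 idx=25: raw=0x48007 flags P=1 W=1 U=1 S=0
  [1] read 0x48 idx=5: raw=0x4A007 flags P=1 W=1 U=1 S=0
  [2] read 0x4A idx=17: raw=0x4C007 flags P=1 W=1 U=1 S=0
  → PA=0x4C352  (3 entries read)

TLB: [["0x3C260A", "0x2F"], ["0x380A02", "0x36"], ["0x441A0E", "0x3C"], ["0x640A11", "0x4C"]]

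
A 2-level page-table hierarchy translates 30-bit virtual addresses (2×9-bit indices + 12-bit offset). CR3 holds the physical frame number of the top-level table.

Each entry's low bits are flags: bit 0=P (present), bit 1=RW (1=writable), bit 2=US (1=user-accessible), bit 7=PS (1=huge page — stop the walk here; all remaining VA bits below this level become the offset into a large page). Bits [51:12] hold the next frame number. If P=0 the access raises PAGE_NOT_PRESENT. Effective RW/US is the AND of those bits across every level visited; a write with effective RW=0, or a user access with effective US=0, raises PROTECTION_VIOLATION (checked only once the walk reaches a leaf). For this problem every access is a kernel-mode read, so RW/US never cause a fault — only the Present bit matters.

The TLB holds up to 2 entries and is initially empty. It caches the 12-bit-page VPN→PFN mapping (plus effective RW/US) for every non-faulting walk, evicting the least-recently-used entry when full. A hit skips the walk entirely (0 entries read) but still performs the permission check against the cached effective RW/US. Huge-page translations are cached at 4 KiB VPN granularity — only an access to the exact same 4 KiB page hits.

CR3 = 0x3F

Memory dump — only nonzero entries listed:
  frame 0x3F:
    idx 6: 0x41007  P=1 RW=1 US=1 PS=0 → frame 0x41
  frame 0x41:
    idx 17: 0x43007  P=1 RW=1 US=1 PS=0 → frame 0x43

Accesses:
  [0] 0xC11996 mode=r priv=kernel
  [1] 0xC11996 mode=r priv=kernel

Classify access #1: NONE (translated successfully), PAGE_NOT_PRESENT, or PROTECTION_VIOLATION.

Walk each access:
#0 VA=0xC11996 (r,kernel):
  L0: frame=0x3F idx=6 entry=0x41007 [P=1 RW=1 US=1 PS=0]
  L1: frame=0x41 idx=17 entry=0x43007 [P=1 RW=1 US=1 PS=0]
  ⇒ phys 0x43996  [2 reads]
#1 VA=0xC11996 (r,kernel):
  TLB hit vpn=0xC11 → PA=0x43996

Access #1 fault: NONE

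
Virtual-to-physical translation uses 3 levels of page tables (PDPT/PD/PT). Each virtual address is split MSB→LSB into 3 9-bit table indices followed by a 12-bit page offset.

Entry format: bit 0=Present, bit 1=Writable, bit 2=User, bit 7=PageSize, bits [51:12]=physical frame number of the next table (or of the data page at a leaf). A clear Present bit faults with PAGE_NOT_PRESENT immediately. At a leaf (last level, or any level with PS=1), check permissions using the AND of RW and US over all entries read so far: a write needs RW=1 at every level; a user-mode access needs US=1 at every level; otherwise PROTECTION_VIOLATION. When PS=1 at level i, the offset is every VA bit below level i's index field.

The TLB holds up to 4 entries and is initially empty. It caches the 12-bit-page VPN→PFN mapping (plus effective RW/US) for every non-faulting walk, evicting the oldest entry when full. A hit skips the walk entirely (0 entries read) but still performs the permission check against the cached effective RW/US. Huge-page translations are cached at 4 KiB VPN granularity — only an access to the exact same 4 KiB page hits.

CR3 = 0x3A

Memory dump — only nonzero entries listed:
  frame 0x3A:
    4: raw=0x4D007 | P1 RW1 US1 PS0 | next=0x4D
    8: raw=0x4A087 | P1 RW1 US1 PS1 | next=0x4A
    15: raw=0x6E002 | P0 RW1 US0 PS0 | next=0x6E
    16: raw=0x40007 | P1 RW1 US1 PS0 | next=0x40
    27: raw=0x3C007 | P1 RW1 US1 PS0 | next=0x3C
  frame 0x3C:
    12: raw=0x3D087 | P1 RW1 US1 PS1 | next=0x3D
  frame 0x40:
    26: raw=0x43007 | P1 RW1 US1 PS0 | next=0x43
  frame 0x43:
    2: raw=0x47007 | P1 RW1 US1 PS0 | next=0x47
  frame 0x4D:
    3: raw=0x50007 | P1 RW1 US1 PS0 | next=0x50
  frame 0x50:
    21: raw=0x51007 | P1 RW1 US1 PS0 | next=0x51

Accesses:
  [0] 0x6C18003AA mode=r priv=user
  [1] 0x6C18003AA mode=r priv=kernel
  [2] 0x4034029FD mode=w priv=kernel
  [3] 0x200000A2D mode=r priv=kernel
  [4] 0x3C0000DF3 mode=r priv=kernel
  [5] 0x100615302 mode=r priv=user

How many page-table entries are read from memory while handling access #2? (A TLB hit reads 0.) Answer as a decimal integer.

Per-access translation:
#0 VA=0x6C18003AA (r,user):
  L0 @0x3A[27] → 0x3C007  P=1,RW=1,US=1,PS=0
  L1 @0x3C[12] → 0x3D087  P=1,RW=1,US=1,PS=1
  → PA=0x3D3AA (huge @L1)  (2 entries read)
#1 VA=0x6C18003AA (r,kernel):
  TLB hit vpn=0x6C1800 → PA=0x3D3AA
#2 VA=0x4034029FD (w,kernel):
  L0 @0x3A[16] → 0x40007  P=1,RW=1,US=1,PS=0
  L1 @0x40[26] → 0x43007  P=1,RW=1,US=1,PS=0
  L2 @0x43[2] → 0x47007  P=1,RW=1,US=1,PS=0
  → PA=0x479FD  (3 entries read)
#3 VA=0x200000A2D (r,kernel):
  L0 @0x3A[8] → 0x4A087  P=1,RW=1,US=1,PS=1
  → PA=0x4AA2D (huge @L0)  (1 entries read)
#4 VA=0x3C0000DF3 (r,kernel):
  L0 @0x3A[15] → 0x6E002  P=0,RW=1,US=0,PS=0
  ⇒ fault: PAGE_NOT_PRESENT  — 1 lookups
#5 VA=0x100615302 (r,user):
  L0 @0x3A[4] → 0x4D007  P=1,RW=1,US=1,PS=0
  L1 @0x4D[3] → 0x50007  P=1,RW=1,US=1,PS=0
  L2 @0x50[21] → 0x51007  P=1,RW=1,US=1,PS=0
  → PA=0x51302  (3 entries read)

Entries read for #2: 3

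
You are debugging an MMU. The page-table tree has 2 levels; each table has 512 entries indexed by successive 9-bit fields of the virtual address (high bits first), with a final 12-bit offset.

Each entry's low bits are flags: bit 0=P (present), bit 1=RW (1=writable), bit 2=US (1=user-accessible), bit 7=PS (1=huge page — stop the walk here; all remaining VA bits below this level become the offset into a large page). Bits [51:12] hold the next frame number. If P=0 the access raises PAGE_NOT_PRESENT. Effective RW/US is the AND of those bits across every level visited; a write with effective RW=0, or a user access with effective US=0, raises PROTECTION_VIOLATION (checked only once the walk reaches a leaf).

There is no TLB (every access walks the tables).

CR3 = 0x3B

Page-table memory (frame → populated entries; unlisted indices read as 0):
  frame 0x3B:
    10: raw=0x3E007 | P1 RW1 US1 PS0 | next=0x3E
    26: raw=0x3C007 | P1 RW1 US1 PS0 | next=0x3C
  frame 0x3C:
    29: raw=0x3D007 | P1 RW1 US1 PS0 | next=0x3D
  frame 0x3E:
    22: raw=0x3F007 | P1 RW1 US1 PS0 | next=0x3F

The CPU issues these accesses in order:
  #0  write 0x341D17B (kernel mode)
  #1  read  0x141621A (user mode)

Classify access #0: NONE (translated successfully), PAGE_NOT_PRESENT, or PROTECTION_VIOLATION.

Trace:
#0 VA=0x341D17B (w,kernel):
  [0] read 0x3B idx=26: raw=0x3C007 flags P=1 W=1 U=1 S=0
  [1] read 0x3C idx=29: raw=0x3D007 flags P=1 W=1 U=1 S=0
  → PA=0x3D17B  (2 entries read)
#1 VA=0x141621A (r,user):
  [0] read 0x3B idx=10: raw=0x3E007 flags P=1 W=1 U=1 S=0
  [1] read 0x3E idx=22: raw=0x3F007 flags P=1 W=1 U=1 S=0
  → PA=0x3F21A  (2 entries read)

Access #0 fault: NONE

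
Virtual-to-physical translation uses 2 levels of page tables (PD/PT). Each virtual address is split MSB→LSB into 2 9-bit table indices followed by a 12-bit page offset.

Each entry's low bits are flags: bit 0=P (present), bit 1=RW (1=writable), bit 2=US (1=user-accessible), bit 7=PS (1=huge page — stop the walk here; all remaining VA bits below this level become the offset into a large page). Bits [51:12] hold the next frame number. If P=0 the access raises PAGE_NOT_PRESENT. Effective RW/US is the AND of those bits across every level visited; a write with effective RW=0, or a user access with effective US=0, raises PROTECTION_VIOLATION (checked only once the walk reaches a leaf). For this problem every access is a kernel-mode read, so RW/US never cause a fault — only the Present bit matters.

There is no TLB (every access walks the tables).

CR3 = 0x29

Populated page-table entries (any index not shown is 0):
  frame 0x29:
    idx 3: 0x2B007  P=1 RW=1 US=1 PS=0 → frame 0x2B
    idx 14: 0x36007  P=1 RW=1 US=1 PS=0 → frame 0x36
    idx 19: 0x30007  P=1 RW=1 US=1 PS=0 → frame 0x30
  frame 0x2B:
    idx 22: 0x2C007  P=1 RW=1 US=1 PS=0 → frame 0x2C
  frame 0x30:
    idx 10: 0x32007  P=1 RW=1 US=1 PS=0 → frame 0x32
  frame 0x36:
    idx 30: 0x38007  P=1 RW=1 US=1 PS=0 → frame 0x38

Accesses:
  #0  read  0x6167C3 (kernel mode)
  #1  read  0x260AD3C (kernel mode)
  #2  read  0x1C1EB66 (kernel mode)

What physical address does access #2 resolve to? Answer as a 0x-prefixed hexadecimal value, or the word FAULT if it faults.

Walk each access:
#0 VA=0x6167C3 (r,kernel):
  L0: frame=0x29 idx=3 entry=0x2B007 [P=1 RW=1 US=1 PS=0]
  L1: frame=0x2B idx=22 entry=0x2C007 [P=1 RW=1 US=1 PS=0]
  ⇒ phys 0x2C7C3  [2 reads]
#1 VA=0x260AD3C (r,kernel):
  L0: frame=0x29 idx=19 entry=0x30007 [P=1 RW=1 US=1 PS=0]
  L1: frame=0x30 idx=10 entry=0x32007 [P=1 RW=1 US=1 PS=0]
  ⇒ phys 0x32D3C  [2 reads]
#2 VA=0x1C1EB66 (r,kernel):
  L0: frame=0x29 idx=14 entry=0x36007 [P=1 RW=1 US=1 PS=0]
  L1: frame=0x36 idx=30 entry=0x38007 [P=1 RW=1 US=1 PS=0]
  ⇒ phys 0x38B66  [2 reads]

Access #2 PA: 0x38B66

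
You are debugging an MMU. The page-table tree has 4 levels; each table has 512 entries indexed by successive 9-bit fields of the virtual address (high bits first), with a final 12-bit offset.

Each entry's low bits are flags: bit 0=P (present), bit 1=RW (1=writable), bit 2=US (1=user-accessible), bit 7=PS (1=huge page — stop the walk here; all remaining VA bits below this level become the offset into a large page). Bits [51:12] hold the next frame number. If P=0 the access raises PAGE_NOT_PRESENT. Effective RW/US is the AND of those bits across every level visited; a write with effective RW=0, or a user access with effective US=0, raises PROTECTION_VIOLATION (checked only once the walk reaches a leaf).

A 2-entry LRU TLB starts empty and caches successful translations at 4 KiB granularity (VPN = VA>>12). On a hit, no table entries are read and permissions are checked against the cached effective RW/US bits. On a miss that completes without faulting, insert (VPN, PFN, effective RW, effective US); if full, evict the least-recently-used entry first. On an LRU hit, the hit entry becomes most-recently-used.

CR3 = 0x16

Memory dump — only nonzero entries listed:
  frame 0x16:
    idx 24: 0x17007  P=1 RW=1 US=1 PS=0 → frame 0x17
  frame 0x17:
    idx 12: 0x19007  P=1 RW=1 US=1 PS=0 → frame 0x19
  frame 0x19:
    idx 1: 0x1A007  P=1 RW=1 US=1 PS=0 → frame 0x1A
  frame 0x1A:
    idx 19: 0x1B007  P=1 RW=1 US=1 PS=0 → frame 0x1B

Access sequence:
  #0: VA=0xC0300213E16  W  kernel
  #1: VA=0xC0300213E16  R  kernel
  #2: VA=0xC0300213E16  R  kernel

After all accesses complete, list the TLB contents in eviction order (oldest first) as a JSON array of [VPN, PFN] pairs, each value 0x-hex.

Trace:
#0 VA=0xC0300213E16 (w,kernel):
  L0: frame=0x16 idx=24 entry=0x17007 [P=1 RW=1 US=1 PS=0]
  L1: frame=0x17 idx=12 entry=0x19007 [P=1 RW=1 US=1 PS=0]
  L2: frame=0x19 idx=1 entry=0x1A007 [P=1 RW=1 US=1 PS=0]
  L3: frame=0x1A idx=19 entry=0x1B007 [P=1 RW=1 US=1 PS=0]
  ✓ 0x1BE16  — 4 lookups
#1 VA=0xC0300213E16 (r,kernel):
  TLB hit vpn=0xC0300213 → PA=0x1BE16
#2 VA=0xC0300213E16 (r,kernel):
  TLB hit vpn=0xC0300213 → PA=0x1BE16

TLB: [["0xC0300213", "0x1B"]]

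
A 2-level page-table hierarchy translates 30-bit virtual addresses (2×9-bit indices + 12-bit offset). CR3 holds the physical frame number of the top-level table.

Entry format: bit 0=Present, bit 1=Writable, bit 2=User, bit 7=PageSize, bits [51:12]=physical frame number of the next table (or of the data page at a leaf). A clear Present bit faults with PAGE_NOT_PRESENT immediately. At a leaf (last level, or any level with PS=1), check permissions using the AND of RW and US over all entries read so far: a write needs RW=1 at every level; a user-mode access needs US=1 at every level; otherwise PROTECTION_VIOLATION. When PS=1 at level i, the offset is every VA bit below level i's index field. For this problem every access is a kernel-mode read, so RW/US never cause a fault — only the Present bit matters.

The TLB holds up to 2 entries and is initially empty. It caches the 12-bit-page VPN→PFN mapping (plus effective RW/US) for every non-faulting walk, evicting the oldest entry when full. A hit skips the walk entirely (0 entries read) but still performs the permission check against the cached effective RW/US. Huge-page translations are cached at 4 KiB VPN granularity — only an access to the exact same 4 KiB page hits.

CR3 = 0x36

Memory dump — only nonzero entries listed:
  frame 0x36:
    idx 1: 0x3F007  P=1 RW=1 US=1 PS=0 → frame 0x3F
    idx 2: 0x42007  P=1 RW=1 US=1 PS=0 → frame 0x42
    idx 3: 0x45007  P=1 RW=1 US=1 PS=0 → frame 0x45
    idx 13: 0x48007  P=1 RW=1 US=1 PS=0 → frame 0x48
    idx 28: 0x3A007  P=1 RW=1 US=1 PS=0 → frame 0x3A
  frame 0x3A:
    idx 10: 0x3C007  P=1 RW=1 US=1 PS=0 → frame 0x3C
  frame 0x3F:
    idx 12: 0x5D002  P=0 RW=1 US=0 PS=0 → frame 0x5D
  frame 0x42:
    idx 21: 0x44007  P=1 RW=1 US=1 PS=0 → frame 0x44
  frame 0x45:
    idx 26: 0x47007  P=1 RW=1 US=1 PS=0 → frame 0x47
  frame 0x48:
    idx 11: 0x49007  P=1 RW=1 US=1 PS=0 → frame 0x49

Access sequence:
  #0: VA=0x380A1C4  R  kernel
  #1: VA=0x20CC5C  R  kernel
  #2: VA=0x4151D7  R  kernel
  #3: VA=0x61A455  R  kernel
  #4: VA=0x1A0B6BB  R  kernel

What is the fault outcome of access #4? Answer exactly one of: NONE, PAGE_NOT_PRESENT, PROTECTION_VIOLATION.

Walk each access:
#0 VA=0x380A1C4 (r,kernel):
  lvl0: tbl 0x36, slot 28 ⇒ 0x3A007 (P1/RW1/US1/PS0)
  lvl1: tbl 0x3A, slot 10 ⇒ 0x3C007 (P1/RW1/US1/PS0)
  ⇒ phys 0x3C1C4  [2 reads]
#1 VA=0x20CC5C (r,kernel):
  lvl0: tbl 0x36, slot 1 ⇒ 0x3F007 (P1/RW1/US1/PS0)
  lvl1: tbl 0x3F, slot 12 ⇒ 0x5D002 (P0/RW1/US0/PS0)
  → PAGE_NOT_PRESENT  (2 entries read)
#2 VA=0x4151D7 (r,kernel):
  lvl0: tbl 0x36, slot 2 ⇒ 0x42007 (P1/RW1/US1/PS0)
  lvl1: tbl 0x42, slot 21 ⇒ 0x44007 (P1/RW1/US1/PS0)
  ⇒ phys 0x441D7  [2 reads]
#3 VA=0x61A455 (r,kernel):
  lvl0: tbl 0x36, slot 3 ⇒ 0x45007 (P1/RW1/US1/PS0)
  lvl1: tbl 0x45, slot 26 ⇒ 0x47007 (P1/RW1/US1/PS0)
  ⇒ phys 0x47455  [2 reads]
#4 VA=0x1A0B6BB (r,kernel):
  lvl0: tbl 0x36, slot 13 ⇒ 0x48007 (P1/RW1/US1/PS0)
  lvl1: tbl 0x48, slot 11 ⇒ 0x49007 (P1/RW1/US1/PS0)
  ⇒ phys 0x496BB  [2 reads]

Access #4 fault: NONE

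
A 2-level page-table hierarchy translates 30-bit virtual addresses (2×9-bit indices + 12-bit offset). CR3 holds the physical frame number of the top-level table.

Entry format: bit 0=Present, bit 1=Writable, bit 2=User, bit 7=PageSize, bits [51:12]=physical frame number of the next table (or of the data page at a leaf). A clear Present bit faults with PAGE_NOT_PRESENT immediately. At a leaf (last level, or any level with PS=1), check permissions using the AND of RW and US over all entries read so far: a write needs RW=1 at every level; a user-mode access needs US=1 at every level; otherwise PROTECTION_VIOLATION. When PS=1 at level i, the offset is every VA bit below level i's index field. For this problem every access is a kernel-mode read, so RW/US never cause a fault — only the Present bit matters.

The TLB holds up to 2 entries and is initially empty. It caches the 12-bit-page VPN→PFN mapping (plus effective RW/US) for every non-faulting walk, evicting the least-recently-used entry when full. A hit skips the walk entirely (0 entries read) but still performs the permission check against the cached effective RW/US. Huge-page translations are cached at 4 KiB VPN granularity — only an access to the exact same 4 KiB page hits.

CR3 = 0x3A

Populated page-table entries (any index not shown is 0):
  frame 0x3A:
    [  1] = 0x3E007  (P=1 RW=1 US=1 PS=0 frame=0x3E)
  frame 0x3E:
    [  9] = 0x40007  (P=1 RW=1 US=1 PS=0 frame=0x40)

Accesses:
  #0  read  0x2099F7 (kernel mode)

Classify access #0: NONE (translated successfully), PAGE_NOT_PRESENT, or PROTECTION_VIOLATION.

Walk each access:
#0 VA=0x2099F7 (r,kernel):
  lvl0: tbl 0x3A, slot 1 ⇒ 0x3E007 (P1/RW1/US1/PS0)
  lvl1: tbl 0x3E, slot 9 ⇒ 0x40007 (P1/RW1/US1/PS0)
  ⇒ phys 0x409F7  [2 reads]

Access #0 fault: NONE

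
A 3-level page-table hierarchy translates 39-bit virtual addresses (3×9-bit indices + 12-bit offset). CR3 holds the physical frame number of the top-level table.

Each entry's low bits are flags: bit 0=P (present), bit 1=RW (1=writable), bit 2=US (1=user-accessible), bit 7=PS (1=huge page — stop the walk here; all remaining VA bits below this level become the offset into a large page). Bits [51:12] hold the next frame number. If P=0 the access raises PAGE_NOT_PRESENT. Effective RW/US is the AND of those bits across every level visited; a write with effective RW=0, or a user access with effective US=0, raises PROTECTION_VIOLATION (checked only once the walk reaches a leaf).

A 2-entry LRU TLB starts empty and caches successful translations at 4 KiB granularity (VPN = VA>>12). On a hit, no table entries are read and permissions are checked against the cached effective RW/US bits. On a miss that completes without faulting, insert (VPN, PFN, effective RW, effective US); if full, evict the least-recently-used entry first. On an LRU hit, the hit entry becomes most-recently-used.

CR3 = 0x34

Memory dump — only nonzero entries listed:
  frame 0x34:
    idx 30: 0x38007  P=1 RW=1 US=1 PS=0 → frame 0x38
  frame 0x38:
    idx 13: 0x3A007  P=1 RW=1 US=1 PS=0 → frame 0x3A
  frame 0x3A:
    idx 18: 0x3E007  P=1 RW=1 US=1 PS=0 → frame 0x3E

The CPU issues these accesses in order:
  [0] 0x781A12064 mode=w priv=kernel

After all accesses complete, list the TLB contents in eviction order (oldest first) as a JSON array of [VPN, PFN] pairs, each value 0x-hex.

Trace:
#0 VA=0x781A12064 (w,kernel):
  L0 @0x34[30] → 0x38007  P=1,RW=1,US=1,PS=0
  L1 @0x38[13] → 0x3A007  P=1,RW=1,US=1,PS=0
  L2 @0x3A[18] → 0x3E007  P=1,RW=1,US=1,PS=0
  ✓ 0x3E064  — 3 lookups

TLB: [["0x781A12", "0x3E"]]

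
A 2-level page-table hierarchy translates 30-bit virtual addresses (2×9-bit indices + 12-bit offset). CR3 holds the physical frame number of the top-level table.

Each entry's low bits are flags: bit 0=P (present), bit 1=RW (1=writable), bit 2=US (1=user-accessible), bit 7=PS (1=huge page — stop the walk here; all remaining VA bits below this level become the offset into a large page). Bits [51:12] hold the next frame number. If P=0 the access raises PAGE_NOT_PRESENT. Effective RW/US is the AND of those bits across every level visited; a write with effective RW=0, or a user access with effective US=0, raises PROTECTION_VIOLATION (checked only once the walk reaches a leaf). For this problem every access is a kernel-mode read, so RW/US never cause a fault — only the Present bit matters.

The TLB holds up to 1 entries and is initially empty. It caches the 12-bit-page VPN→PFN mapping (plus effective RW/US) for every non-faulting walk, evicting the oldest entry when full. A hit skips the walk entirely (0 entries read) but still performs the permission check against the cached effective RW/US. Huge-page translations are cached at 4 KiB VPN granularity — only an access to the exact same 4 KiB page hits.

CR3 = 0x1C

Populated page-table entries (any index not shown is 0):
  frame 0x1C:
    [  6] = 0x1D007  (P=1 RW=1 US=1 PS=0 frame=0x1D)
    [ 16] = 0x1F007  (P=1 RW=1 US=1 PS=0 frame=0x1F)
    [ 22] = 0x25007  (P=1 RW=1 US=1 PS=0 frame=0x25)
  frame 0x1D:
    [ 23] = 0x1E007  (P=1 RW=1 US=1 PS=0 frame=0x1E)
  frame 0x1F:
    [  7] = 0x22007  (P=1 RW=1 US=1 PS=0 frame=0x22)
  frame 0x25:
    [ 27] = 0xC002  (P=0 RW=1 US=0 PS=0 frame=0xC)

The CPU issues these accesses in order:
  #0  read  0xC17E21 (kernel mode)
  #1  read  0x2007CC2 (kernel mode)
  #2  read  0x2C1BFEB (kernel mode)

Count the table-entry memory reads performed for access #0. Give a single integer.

Walk each access:
#0 VA=0xC17E21 (r,kernel):
  [0] read 0x1C idx=6: raw=0x1D007 flags P=1 W=1 U=1 S=0
  [1] read 0x1D idx=23: raw=0x1E007 flags P=1 W=1 U=1 S=0
  → PA=0x1EE21  (2 entries read)
#1 VA=0x2007CC2 (r,kernel):
  [0] read 0x1C idx=16: raw=0x1F007 flags P=1 W=1 U=1 S=0
  [1] read 0x1F idx=7: raw=0x22007 flags P=1 W=1 U=1 S=0
  → PA=0x22CC2  (2 entries read)
#2 VA=0x2C1BFEB (r,kernel):
  [0] read 0x1C idx=22: raw=0x25007 flags P=1 W=1 U=1 S=0
  [1] read 0x25 idx=27: raw=0xC002 flags P=0 W=1 U=0 S=0
  ⇒ fault: PAGE_NOT_PRESENT  — 2 lookups

Entries read for #0: 2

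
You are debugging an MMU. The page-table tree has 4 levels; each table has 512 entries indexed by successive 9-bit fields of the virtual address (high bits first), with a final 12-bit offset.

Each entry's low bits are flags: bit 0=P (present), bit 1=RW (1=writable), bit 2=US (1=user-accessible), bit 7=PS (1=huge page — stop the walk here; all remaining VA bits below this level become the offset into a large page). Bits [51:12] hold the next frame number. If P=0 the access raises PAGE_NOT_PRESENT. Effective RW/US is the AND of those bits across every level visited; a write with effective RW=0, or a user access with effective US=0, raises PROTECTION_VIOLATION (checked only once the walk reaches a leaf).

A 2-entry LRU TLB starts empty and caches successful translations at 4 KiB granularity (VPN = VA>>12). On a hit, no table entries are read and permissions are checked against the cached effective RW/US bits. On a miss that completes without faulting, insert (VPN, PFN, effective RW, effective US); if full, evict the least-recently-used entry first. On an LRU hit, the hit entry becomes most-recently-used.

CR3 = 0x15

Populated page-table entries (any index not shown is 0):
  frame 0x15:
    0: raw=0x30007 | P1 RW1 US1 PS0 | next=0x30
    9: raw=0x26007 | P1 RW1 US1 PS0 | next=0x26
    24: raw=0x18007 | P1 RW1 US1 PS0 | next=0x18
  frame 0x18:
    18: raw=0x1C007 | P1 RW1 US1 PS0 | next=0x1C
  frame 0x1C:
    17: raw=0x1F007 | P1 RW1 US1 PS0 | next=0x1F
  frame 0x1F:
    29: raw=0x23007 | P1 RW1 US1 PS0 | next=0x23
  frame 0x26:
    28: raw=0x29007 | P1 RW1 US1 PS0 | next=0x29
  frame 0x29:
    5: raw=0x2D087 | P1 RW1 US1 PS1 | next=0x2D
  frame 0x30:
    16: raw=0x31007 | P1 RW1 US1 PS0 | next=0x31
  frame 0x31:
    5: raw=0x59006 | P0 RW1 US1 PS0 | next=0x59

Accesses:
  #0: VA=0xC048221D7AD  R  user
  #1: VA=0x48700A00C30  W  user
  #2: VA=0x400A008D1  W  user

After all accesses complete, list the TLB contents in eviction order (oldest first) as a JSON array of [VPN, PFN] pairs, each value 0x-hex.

Trace:
#0 VA=0xC048221D7AD (r,user):
  lvl0: tbl 0x15, slot 24 ⇒ 0x18007 (P1/RW1/US1/PS0)
  lvl1: tbl 0x18, slot 18 ⇒ 0x1C007 (P1/RW1/US1/PS0)
  lvl2: tbl 0x1C, slot 17 ⇒ 0x1F007 (P1/RW1/US1/PS0)
  lvl3: tbl 0x1F, slot 29 ⇒ 0x23007 (P1/RW1/US1/PS0)
  → PA=0x237AD  (4 entries read)
#1 VA=0x48700A00C30 (w,user):
  lvl0: tbl 0x15, slot 9 ⇒ 0x26007 (P1/RW1/US1/PS0)
  lvl1: tbl 0x26, slot 28 ⇒ 0x29007 (P1/RW1/US1/PS0)
  lvl2: tbl 0x29, slot 5 ⇒ 0x2D087 (P1/RW1/US1/PS1)
  → PA=0x2DC30 (huge @L2)  (3 entries read)
#2 VA=0x400A008D1 (w,user):
  lvl0: tbl 0x15, slot 0 ⇒ 0x30007 (P1/RW1/US1/PS0)
  lvl1: tbl 0x30, slot 16 ⇒ 0x31007 (P1/RW1/US1/PS0)
  lvl2: tbl 0x31, slot 5 ⇒ 0x59006 (P0/RW1/US1/PS0)
  ✗ PAGE_NOT_PRESENT  [3 reads]

TLB: [["0xC048221D", "0x23"], ["0x48700A00", "0x2D"]]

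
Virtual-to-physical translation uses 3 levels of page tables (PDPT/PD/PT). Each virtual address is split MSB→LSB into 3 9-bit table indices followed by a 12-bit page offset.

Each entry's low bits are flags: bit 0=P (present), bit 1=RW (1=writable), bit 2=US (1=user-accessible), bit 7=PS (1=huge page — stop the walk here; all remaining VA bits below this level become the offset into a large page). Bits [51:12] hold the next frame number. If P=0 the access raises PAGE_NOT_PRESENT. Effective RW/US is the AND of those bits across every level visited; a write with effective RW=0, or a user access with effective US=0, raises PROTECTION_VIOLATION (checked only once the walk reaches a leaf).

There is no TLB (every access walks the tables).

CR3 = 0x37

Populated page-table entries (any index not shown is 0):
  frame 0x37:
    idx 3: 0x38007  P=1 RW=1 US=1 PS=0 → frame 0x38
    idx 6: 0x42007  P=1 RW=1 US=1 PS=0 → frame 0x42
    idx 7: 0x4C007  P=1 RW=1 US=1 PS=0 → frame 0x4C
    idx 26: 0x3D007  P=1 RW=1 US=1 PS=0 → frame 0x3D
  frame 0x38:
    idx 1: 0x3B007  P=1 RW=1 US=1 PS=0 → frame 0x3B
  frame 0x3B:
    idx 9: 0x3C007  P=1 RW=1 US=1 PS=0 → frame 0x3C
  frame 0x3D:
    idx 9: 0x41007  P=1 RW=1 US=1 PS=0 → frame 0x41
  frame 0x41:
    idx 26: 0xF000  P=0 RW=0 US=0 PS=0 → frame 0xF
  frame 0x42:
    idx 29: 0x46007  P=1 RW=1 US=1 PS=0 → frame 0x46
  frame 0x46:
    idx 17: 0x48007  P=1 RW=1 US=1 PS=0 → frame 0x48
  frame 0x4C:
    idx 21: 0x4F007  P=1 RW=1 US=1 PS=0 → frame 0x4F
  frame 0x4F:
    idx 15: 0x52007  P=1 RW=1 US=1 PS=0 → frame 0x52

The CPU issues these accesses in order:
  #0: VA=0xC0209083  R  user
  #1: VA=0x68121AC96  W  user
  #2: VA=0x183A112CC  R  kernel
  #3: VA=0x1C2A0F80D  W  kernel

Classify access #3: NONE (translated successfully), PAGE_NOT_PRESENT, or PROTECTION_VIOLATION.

Per-access translation:
#0 VA=0xC0209083 (r,user):
  L0 @0x37[3] → 0x38007  P=1,RW=1,US=1,PS=0
  L1 @0x38[1] → 0x3B007  P=1,RW=1,US=1,PS=0
  L2 @0x3B[9] → 0x3C007  P=1,RW=1,US=1,PS=0
  ⇒ phys 0x3C083  [3 reads]
#1 VA=0x68121AC96 (w,user):
  L0 @0x37[26] → 0x3D007  P=1,RW=1,US=1,PS=0
  L1 @0x3D[9] → 0x41007  P=1,RW=1,US=1,PS=0
  L2 @0x41[26] → 0xF000  P=0,RW=0,US=0,PS=0
  ⇒ fault: PAGE_NOT_PRESENT  — 3 lookups
#2 VA=0x183A112CC (r,kernel):
  L0 @0x37[6] → 0x42007  P=1,RW=1,US=1,PS=0
  L1 @0x42[29] → 0x46007  P=1,RW=1,US=1,PS=0
  L2 @0x46[17] → 0x48007  P=1,RW=1,US=1,PS=0
  ⇒ phys 0x482CC  [3 reads]
#3 VA=0x1C2A0F80D (w,kernel):
  L0 @0x37[7] → 0x4C007  P=1,RW=1,US=1,PS=0
  L1 @0x4C[21] → 0x4F007  P=1,RW=1,US=1,PS=0
  L2 @0x4F[15] → 0x52007  P=1,RW=1,US=1,PS=0
  ⇒ phys 0x5280D  [3 reads]

Access #3 fault: NONE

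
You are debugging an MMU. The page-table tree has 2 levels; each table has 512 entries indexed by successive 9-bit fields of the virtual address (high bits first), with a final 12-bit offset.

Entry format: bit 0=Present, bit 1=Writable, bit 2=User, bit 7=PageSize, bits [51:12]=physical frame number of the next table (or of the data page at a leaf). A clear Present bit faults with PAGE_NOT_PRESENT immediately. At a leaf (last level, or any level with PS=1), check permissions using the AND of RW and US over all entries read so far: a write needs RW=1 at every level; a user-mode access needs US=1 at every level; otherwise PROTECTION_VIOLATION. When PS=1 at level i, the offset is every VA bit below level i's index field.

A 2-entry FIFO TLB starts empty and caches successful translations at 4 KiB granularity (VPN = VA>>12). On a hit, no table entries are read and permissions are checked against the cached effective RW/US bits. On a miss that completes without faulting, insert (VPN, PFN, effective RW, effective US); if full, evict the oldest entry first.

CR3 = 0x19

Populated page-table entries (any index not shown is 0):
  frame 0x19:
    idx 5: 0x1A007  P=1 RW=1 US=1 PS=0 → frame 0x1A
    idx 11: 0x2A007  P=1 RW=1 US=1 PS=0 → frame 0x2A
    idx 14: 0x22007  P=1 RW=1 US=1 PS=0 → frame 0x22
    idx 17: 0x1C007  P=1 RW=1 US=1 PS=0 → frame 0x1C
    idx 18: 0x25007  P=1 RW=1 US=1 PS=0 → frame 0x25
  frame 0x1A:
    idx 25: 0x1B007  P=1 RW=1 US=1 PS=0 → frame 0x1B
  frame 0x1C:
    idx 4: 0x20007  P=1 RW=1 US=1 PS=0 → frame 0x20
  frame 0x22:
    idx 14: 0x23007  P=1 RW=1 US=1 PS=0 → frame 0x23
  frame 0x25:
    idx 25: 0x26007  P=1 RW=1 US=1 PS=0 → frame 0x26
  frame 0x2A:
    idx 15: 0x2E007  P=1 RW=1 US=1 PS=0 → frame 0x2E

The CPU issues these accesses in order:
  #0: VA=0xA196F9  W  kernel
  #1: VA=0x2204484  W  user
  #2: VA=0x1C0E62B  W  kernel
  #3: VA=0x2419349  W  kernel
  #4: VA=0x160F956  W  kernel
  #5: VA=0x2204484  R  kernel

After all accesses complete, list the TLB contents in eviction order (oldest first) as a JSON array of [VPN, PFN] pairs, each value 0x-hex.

Walk each access:
#0 VA=0xA196F9 (w,kernel):
  L0 @0x19[5] → 0x1A007  P=1,RW=1,US=1,PS=0
  L1 @0x1A[25] → 0x1B007  P=1,RW=1,US=1,PS=0
  ✓ 0x1B6F9  — 2 lookups
#1 VA=0x2204484 (w,user):
  L0 @0x19[17] → 0x1C007  P=1,RW=1,US=1,PS=0
  L1 @0x1C[4] → 0x20007  P=1,RW=1,US=1,PS=0
  ✓ 0x20484  — 2 lookups
#2 VA=0x1C0E62B (w,kernel):
  L0 @0x19[14] → 0x22007  P=1,RW=1,US=1,PS=0
  L1 @0x22[14] → 0x23007  P=1,RW=1,US=1,PS=0
  ✓ 0x2362B  — 2 lookups
#3 VA=0x2419349 (w,kernel):
  L0 @0x19[18] → 0x25007  P=1,RW=1,US=1,PS=0
  L1 @0x25[25] → 0x26007  P=1,RW=1,US=1,PS=0
  ✓ 0x26349  — 2 lookups
#4 VA=0x160F956 (w,kernel):
  L0 @0x19[11] → 0x2A007  P=1,RW=1,US=1,PS=0
  L1 @0x2A[15] → 0x2E007  P=1,RW=1,US=1,PS=0
  ✓ 0x2E956  — 2 lookups
#5 VA=0x2204484 (r,kernel):
  L0 @0x19[17] → 0x1C007  P=1,RW=1,US=1,PS=0
  L1 @0x1C[4] → 0x20007  P=1,RW=1,US=1,PS=0
  ✓ 0x20484  — 2 lookups

TLB: [["0x160F", "0x2E"], ["0x2204", "0x20"]]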